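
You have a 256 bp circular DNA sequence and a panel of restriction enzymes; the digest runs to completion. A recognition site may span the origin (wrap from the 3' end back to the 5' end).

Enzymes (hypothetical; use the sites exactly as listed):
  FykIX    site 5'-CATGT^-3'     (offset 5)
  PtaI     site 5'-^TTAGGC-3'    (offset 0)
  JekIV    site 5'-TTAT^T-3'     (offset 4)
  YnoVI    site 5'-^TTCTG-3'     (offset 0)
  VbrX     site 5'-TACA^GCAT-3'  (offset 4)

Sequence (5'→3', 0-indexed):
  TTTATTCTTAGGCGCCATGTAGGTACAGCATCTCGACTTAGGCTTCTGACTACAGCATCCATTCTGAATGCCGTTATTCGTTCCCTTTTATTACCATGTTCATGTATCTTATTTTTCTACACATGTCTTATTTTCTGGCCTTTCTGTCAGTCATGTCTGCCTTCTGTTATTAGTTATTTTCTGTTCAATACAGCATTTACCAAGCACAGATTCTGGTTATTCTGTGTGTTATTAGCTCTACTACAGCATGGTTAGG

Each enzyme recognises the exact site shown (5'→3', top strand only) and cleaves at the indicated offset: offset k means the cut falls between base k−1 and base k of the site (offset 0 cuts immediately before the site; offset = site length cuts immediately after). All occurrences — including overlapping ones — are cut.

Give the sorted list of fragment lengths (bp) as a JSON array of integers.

[1,1,1,2,5,5,6,6,7,7,7,7,8,9,9,9,10,11,12,13,13,14,14,14,15,16,16,18]

Per-enzyme occurrences:
  FykIX CATGT/5: at [15, 94, 100, 121, 151] ⇒ [20, 99, 105, 126, 156]
  PtaI TTAGGC/0: at [7, 37] ⇒ [7, 37]
  JekIV TTATT/4: at [1, 73, 87, 108, 127, 166, 173, 216, 228] ⇒ [5, 77, 91, 112, 131, 170, 177, 220, 232]
  YnoVI TTCTG/0: at [43, 61, 132, 141, 161, 178, 210, 219] ⇒ [43, 61, 132, 141, 161, 178, 210, 219]
  VbrX TACAGCAT/4: at [23, 50, 188, 241] ⇒ [27, 54, 192, 245]

Pooled cuts: [5, 7, 20, 27, 37, 43, 54, 61, 77, 91, 99, 105, 112, 126, 131, 132, 141, 156, 161, 170, 177, 178, 192, 210, 219, 220, 232, 245]

Fragment lengths:
  5→7: 2 bp
  7→20: 13 bp
  20→27: 7 bp
  27→37: 10 bp
  37→43: 6 bp
  43→54: 11 bp
  54→61: 7 bp
  61→77: 16 bp
  77→91: 14 bp
  91→99: 8 bp
  99→105: 6 bp
  105→112: 7 bp
  112→126: 14 bp
  126→131: 5 bp
  131→132: 1 bp
  132→141: 9 bp
  141→156: 15 bp
  156→161: 5 bp
  161→170: 9 bp
  170→177: 7 bp
  177→178: 1 bp
  178→192: 14 bp
  192→210: 18 bp
  210→219: 9 bp
  219→220: 1 bp
  220→232: 12 bp
  232→245: 13 bp
  245→5 (wrap): 256-245+5 = 16 bp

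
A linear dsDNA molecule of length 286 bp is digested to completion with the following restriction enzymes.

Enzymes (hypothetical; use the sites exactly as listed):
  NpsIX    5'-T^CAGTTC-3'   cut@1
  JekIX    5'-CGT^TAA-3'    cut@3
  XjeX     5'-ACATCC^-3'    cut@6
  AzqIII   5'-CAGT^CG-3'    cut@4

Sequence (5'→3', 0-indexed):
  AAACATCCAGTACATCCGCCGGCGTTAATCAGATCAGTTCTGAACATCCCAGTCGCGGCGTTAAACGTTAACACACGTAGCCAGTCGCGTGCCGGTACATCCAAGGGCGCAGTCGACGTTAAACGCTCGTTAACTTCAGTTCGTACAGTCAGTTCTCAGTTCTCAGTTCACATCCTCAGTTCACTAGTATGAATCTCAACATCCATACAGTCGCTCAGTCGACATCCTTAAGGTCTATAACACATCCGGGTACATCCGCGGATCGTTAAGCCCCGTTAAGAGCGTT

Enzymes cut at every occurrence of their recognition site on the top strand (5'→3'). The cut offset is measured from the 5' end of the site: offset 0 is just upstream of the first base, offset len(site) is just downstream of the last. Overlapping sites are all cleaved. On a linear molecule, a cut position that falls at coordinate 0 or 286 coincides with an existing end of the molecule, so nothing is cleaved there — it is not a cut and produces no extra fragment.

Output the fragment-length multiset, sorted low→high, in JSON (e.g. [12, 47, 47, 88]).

Scan for sites:
  NpsIX TCAGTTC/1: at [33, 135, 148, 155, 162, 175] ⇒ [34, 136, 149, 156, 163, 176]
  JekIX CGTTAA/3: at [22, 58, 65, 116, 127, 263, 273] ⇒ [25, 61, 68, 119, 130, 266, 276]
  XjeX ACATCC/6: at [2, 11, 43, 96, 169, 198, 221, 241, 251] ⇒ [8, 17, 49, 102, 175, 204, 227, 247, 257]
  AzqIII CAGTCG/4: at [49, 81, 109, 207, 215] ⇒ [53, 85, 113, 211, 219]

Pooled cuts: [8, 17, 25, 34, 49, 53, 61, 68, 85, 102, 113, 119, 130, 136, 149, 156, 163, 175, 176, 204, 211, 219, 227, 247, 257, 266, 276]

Fragments:
  [0,8): 8 bp
  [8,17): 9 bp
  [17,25): 8 bp
  [25,34): 9 bp
  [34,49): 15 bp
  [49,53): 4 bp
  [53,61): 8 bp
  [61,68): 7 bp
  [68,85): 17 bp
  [85,102): 17 bp
  [102,113): 11 bp
  [113,119): 6 bp
  [119,130): 11 bp
  [130,136): 6 bp
  [136,149): 13 bp
  [149,156): 7 bp
  [156,163): 7 bp
  [163,175): 12 bp
  [175,176): 1 bp
  [176,204): 28 bp
  [204,211): 7 bp
  [211,219): 8 bp
  [219,227): 8 bp
  [227,247): 20 bp
  [247,257): 10 bp
  [257,266): 9 bp
  [266,276): 10 bp
  [276,286): 10 bp

[1,4,6,6,7,7,7,7,8,8,8,8,8,9,9,9,10,10,10,11,11,12,13,15,17,17,20,28]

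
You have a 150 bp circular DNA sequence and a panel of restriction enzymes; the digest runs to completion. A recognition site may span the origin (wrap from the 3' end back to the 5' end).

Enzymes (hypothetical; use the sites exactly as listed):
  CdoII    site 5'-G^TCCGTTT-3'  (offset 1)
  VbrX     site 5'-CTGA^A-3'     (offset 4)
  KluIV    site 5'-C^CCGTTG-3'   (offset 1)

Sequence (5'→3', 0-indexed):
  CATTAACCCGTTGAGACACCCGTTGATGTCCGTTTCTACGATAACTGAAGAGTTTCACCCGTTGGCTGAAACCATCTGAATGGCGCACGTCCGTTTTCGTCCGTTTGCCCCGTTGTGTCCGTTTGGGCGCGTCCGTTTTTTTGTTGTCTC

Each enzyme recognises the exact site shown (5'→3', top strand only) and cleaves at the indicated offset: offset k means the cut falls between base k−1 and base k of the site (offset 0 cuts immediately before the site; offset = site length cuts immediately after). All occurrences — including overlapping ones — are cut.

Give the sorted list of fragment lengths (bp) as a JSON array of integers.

Site scan:
  CdoII (GTCCGTTT, off=1): starts [27, 88, 98, 116, 130] → cuts [28, 89, 99, 117, 131]
  VbrX (CTGAA, off=4): starts [44, 65, 75] → cuts [48, 69, 79]
  KluIV (CCCGTTG, off=1): starts [6, 18, 57, 108] → cuts [7, 19, 58, 109]

Pooled cuts: [7, 19, 28, 48, 58, 69, 79, 89, 99, 109, 117, 131]

Fragment lengths:
  7→19: 12 bp
  19→28: 9 bp
  28→48: 20 bp
  48→58: 10 bp
  58→69: 11 bp
  69→79: 10 bp
  79→89: 10 bp
  89→99: 10 bp
  99→109: 10 bp
  109→117: 8 bp
  117→131: 14 bp
  131→7 (wrap): 150-131+7 = 26 bp

[8,9,10,10,10,10,10,11,12,14,20,26]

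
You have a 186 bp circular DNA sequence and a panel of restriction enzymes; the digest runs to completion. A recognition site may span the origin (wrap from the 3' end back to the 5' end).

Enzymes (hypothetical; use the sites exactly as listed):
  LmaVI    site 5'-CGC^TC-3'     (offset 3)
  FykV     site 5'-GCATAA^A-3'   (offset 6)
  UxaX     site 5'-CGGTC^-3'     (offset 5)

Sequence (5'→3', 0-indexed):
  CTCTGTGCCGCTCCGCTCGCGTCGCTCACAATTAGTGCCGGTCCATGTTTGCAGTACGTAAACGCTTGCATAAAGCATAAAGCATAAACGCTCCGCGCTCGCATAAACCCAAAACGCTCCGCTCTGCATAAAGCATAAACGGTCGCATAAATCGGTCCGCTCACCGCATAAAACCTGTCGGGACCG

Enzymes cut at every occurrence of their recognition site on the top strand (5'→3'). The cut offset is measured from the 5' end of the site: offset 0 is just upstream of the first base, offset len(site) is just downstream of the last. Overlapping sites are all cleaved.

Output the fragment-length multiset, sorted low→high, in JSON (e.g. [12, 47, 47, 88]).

[3,4,5,5,6,6,7,7,7,7,7,8,9,9,10,11,11,16,18,30]

Per-enzyme occurrences:
  LmaVI (CGCTC, off=3): starts [8, 13, 22, 88, 95, 114, 119, 157, 184] → cuts [1, 11, 16, 25, 91, 98, 117, 122, 160]
  FykV (GCATAAA, off=6): starts [67, 74, 81, 100, 125, 132, 144, 165] → cuts [73, 80, 87, 106, 131, 138, 150, 171]
  UxaX (CGGTC, off=5): starts [38, 139, 152] → cuts [43, 144, 157]

All cut coordinates (distinct, sorted): [1, 11, 16, 25, 43, 73, 80, 87, 91, 98, 106, 117, 122, 131, 138, 144, 150, 157, 160, 171]

Fragment lengths:
  1→11: 10 bp
  11→16: 5 bp
  16→25: 9 bp
  25→43: 18 bp
  43→73: 30 bp
  73→80: 7 bp
  80→87: 7 bp
  87→91: 4 bp
  91→98: 7 bp
  98→106: 8 bp
  106→117: 11 bp
  117→122: 5 bp
  122→131: 9 bp
  131→138: 7 bp
  138→144: 6 bp
  144→150: 6 bp
  150→157: 7 bp
  157→160: 3 bp
  160→171: 11 bp
  171→1 (wrap): 186-171+1 = 16 bp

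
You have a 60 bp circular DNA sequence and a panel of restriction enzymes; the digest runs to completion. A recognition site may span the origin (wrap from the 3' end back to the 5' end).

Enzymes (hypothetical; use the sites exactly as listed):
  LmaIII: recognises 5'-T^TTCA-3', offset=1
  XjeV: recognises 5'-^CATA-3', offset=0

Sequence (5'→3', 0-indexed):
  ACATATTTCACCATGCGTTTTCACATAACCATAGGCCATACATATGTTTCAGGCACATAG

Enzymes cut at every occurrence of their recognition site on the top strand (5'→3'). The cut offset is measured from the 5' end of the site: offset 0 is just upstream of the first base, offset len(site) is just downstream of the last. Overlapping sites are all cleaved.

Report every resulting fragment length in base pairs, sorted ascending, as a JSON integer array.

Per-enzyme occurrences:
  LmaIII (TTTCA, off=1): starts [5, 18, 46] → cuts [6, 19, 47]
  XjeV (CATA, off=0): starts [1, 23, 29, 36, 40, 55] → cuts [1, 23, 29, 36, 40, 55]

All cut coordinates (distinct, sorted): [1, 6, 19, 23, 29, 36, 40, 47, 55]

Fragments:
  1→6: 5 bp
  6→19: 13 bp
  19→23: 4 bp
  23→29: 6 bp
  29→36: 7 bp
  36→40: 4 bp
  40→47: 7 bp
  47→55: 8 bp
  55→1 (wrap): 60-55+1 = 6 bp

[4,4,5,6,6,7,7,8,13]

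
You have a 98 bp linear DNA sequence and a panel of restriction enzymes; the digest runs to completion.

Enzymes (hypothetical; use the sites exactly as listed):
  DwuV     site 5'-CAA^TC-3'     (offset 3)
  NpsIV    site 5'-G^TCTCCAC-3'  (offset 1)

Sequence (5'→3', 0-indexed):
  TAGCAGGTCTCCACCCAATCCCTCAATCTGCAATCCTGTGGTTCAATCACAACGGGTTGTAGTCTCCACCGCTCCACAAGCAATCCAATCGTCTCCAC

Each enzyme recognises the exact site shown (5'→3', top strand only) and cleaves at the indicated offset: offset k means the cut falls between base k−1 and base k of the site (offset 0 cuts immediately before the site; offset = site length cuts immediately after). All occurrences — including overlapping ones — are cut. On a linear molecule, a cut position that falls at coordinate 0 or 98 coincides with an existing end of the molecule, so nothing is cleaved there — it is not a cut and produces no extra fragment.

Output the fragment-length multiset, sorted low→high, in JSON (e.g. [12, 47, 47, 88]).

[3,5,7,7,7,8,11,13,16,21]

Scan for sites:
  DwuV (CAATC, off=3): starts [15, 23, 30, 43, 80, 85] → cuts [18, 26, 33, 46, 83, 88]
  NpsIV (GTCTCCAC, off=1): starts [6, 61, 90] → cuts [7, 62, 91]

All cut coordinates (distinct, sorted): [7, 18, 26, 33, 46, 62, 83, 88, 91]

Fragments:
  [0,7): 7 bp
  [7,18): 11 bp
  [18,26): 8 bp
  [26,33): 7 bp
  [33,46): 13 bp
  [46,62): 16 bp
  [62,83): 21 bp
  [83,88): 5 bp
  [88,91): 3 bp
  [91,98): 7 bp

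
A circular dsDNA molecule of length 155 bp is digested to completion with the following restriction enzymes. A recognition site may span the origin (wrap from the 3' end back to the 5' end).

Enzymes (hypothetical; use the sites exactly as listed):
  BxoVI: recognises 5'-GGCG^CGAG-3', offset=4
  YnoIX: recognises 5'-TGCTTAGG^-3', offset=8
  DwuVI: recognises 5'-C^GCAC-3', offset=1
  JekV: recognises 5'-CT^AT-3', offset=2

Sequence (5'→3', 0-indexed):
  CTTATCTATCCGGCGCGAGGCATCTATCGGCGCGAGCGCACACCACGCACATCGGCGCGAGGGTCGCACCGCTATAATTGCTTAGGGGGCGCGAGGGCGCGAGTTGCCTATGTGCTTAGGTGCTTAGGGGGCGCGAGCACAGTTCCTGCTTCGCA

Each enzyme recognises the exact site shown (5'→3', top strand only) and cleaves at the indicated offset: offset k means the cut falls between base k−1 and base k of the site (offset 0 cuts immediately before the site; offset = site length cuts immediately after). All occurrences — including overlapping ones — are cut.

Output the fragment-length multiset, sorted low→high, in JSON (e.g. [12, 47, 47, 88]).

Site scan:
  BxoVI (GGCGCGAG, off=4): starts [11, 28, 53, 87, 95, 129] → cuts [15, 32, 57, 91, 99, 133]
  YnoIX (TGCTTAGG, off=8): starts [78, 112, 120] → cuts [86, 120, 128]
  DwuVI (CGCAC, off=1): starts [36, 45, 64, 151] → cuts [37, 46, 65, 152]
  JekV (CTAT, off=2): starts [5, 23, 71, 107] → cuts [7, 25, 73, 109]

Pooled cuts: [7, 15, 25, 32, 37, 46, 57, 65, 73, 86, 91, 99, 109, 120, 128, 133, 152]

Fragments:
  7→15: 8 bp
  15→25: 10 bp
  25→32: 7 bp
  32→37: 5 bp
  37→46: 9 bp
  46→57: 11 bp
  57→65: 8 bp
  65→73: 8 bp
  73→86: 13 bp
  86→91: 5 bp
  91→99: 8 bp
  99→109: 10 bp
  109→120: 11 bp
  120→128: 8 bp
  128→133: 5 bp
  133→152: 19 bp
  152→7 (wrap): 155-152+7 = 10 bp

[5,5,5,7,8,8,8,8,8,9,10,10,10,11,11,13,19]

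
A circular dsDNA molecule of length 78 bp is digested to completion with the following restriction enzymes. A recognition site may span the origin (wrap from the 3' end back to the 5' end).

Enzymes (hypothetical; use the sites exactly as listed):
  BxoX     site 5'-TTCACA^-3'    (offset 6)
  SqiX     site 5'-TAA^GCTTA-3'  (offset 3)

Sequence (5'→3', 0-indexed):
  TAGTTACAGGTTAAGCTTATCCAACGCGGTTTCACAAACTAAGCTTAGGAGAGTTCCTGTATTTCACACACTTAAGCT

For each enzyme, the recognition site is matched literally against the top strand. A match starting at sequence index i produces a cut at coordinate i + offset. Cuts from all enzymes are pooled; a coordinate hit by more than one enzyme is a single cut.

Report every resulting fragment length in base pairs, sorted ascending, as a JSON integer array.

Scan for sites:
  BxoX TTCACA/6: at [30, 62] ⇒ [36, 68]
  SqiX TAAGCTTA/3: at [11, 39, 72] ⇒ [14, 42, 75]

Pooled cuts: [14, 36, 42, 68, 75]

Fragments:
  14→36: 22 bp
  36→42: 6 bp
  42→68: 26 bp
  68→75: 7 bp
  75→14 (wrap): 78-75+14 = 17 bp

[6,7,17,22,26]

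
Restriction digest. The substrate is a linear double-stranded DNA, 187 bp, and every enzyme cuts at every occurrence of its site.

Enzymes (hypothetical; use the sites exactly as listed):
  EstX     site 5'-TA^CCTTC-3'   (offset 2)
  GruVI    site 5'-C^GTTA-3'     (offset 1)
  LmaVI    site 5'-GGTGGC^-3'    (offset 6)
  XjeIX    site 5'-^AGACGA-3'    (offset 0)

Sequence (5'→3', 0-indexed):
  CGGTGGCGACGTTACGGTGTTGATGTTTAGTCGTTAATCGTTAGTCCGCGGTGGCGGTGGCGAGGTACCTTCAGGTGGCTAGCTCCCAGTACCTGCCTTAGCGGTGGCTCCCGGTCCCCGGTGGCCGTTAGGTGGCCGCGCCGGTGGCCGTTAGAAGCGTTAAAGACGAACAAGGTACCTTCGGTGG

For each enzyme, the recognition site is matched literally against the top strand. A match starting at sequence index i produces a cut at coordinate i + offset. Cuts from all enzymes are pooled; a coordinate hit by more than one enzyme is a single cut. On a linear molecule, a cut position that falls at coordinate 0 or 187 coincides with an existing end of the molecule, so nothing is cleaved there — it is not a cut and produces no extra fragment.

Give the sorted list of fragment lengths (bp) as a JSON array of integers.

Site scan:
  EstX (TACCTTC, off=2): starts [65, 175] → cuts [67, 177]
  GruVI (CGTTA, off=1): starts [9, 31, 38, 125, 148, 157] → cuts [10, 32, 39, 126, 149, 158]
  LmaVI (GGTGGC, off=6): starts [1, 49, 55, 73, 102, 119, 130, 142] → cuts [7, 55, 61, 79, 108, 125, 136, 148]
  XjeIX (AGACGA, off=0): starts [163] → cuts [163]

Pooled cuts: [7, 10, 32, 39, 55, 61, 67, 79, 108, 125, 126, 136, 148, 149, 158, 163, 177]

Fragment lengths:
  [0,7): 7 bp
  [7,10): 3 bp
  [10,32): 22 bp
  [32,39): 7 bp
  [39,55): 16 bp
  [55,61): 6 bp
  [61,67): 6 bp
  [67,79): 12 bp
  [79,108): 29 bp
  [108,125): 17 bp
  [125,126): 1 bp
  [126,136): 10 bp
  [136,148): 12 bp
  [148,149): 1 bp
  [149,158): 9 bp
  [158,163): 5 bp
  [163,177): 14 bp
  [177,187): 10 bp

[1,1,3,5,6,6,7,7,9,10,10,12,12,14,16,17,22,29]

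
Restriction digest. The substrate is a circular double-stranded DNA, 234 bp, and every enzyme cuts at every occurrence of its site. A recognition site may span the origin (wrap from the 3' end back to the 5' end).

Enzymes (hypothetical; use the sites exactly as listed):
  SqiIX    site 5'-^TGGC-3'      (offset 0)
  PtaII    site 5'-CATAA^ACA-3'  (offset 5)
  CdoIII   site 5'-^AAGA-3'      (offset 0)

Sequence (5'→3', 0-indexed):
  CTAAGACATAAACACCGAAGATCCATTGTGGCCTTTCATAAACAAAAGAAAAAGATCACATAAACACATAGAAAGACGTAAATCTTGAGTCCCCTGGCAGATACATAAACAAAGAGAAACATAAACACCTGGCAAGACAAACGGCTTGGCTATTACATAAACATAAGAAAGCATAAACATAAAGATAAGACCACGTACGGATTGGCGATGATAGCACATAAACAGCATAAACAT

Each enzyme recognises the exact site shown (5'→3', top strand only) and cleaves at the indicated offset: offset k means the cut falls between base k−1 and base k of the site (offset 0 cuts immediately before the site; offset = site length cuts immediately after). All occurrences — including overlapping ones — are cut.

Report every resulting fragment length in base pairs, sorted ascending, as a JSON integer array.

Per-enzyme occurrences:
  SqiIX (TGGC, off=0): starts [28, 94, 129, 146, 202] → cuts [28, 94, 129, 146, 202]
  PtaII (CATAAACA, off=5): starts [6, 36, 58, 103, 119, 155, 171, 216, 225] → cuts [11, 41, 63, 108, 124, 160, 176, 221, 230]
  CdoIII (AAGA, off=0): starts [2, 17, 45, 51, 72, 111, 133, 164, 181, 186] → cuts [2, 17, 45, 51, 72, 111, 133, 164, 181, 186]

All cut coordinates (distinct, sorted): [2, 11, 17, 28, 41, 45, 51, 63, 72, 94, 108, 111, 124, 129, 133, 146, 160, 164, 176, 181, 186, 202, 221, 230]

Fragments:
  2→11: 9 bp
  11→17: 6 bp
  17→28: 11 bp
  28→41: 13 bp
  41→45: 4 bp
  45→51: 6 bp
  51→63: 12 bp
  63→72: 9 bp
  72→94: 22 bp
  94→108: 14 bp
  108→111: 3 bp
  111→124: 13 bp
  124→129: 5 bp
  129→133: 4 bp
  133→146: 13 bp
  146→160: 14 bp
  160→164: 4 bp
  164→176: 12 bp
  176→181: 5 bp
  181→186: 5 bp
  186→202: 16 bp
  202→221: 19 bp
  221→230: 9 bp
  230→2 (wrap): 234-230+2 = 6 bp

[3,4,4,4,5,5,5,6,6,6,9,9,9,11,12,12,13,13,13,14,14,16,19,22]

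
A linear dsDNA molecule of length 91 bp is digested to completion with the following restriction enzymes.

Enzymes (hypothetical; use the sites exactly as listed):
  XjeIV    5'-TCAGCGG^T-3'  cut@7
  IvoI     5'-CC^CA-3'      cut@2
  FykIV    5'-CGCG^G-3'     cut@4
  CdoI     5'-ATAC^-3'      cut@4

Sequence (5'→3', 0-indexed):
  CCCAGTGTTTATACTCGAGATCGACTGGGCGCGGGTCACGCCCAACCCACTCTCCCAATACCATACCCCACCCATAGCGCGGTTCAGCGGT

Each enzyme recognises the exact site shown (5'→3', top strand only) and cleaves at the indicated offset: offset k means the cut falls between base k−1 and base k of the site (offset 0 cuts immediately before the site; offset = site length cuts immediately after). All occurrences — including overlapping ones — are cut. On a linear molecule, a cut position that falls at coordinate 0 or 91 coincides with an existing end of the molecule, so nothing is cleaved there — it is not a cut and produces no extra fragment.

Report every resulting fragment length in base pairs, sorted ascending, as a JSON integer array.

[1,2,2,4,5,5,6,8,9,9,9,12,19]

Per-enzyme occurrences:
  XjeIV TCAGCGGT/7: at [83] ⇒ [90]
  IvoI CCCA/2: at [0, 40, 45, 53, 66, 70] ⇒ [2, 42, 47, 55, 68, 72]
  FykIV CGCGG/4: at [29, 77] ⇒ [33, 81]
  CdoI ATAC/4: at [10, 57, 62] ⇒ [14, 61, 66]

All cut coordinates (distinct, sorted): [2, 14, 33, 42, 47, 55, 61, 66, 68, 72, 81, 90]

Fragment lengths:
  [0,2): 2 bp
  [2,14): 12 bp
  [14,33): 19 bp
  [33,42): 9 bp
  [42,47): 5 bp
  [47,55): 8 bp
  [55,61): 6 bp
  [61,66): 5 bp
  [66,68): 2 bp
  [68,72): 4 bp
  [72,81): 9 bp
  [81,90): 9 bp
  [90,91): 1 bp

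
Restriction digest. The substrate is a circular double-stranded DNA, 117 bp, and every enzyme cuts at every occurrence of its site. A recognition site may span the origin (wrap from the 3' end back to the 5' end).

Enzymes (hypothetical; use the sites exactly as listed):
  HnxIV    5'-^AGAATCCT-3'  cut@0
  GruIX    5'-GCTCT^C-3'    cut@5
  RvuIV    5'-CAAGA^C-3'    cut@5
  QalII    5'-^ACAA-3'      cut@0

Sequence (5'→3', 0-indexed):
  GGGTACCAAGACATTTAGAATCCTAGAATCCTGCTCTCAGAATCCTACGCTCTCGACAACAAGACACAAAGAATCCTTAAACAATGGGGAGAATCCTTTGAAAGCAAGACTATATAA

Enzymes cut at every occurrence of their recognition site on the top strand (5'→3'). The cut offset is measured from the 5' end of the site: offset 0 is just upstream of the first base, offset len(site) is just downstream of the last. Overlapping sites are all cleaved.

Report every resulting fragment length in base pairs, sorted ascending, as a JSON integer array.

[1,1,2,3,4,5,6,8,9,11,13,15,19,20]

Scan for sites:
  HnxIV AGAATCCT/0: at [16, 24, 38, 69, 89] ⇒ [16, 24, 38, 69, 89]
  GruIX GCTCTC/5: at [32, 48] ⇒ [37, 53]
  RvuIV CAAGAC/5: at [6, 59, 104] ⇒ [11, 64, 109]
  QalII ACAA/0: at [55, 58, 65, 80] ⇒ [55, 58, 65, 80]

All cut coordinates (distinct, sorted): [11, 16, 24, 37, 38, 53, 55, 58, 64, 65, 69, 80, 89, 109]

Fragment lengths:
  11→16: 5 bp
  16→24: 8 bp
  24→37: 13 bp
  37→38: 1 bp
  38→53: 15 bp
  53→55: 2 bp
  55→58: 3 bp
  58→64: 6 bp
  64→65: 1 bp
  65→69: 4 bp
  69→80: 11 bp
  80→89: 9 bp
  89→109: 20 bp
  109→11 (wrap): 117-109+11 = 19 bp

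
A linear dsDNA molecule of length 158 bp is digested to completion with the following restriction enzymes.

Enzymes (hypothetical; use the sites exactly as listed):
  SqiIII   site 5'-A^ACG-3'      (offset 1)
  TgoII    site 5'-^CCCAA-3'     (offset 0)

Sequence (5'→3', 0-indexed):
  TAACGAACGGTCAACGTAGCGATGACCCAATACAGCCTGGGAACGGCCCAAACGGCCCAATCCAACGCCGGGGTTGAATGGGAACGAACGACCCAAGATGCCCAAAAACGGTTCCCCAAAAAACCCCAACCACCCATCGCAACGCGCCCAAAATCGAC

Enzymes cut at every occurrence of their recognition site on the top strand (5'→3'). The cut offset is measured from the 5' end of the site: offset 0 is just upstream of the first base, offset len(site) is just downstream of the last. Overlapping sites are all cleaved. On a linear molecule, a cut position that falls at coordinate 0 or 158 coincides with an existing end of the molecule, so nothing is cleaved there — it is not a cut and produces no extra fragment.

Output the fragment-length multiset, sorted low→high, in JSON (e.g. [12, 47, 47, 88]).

Site scan:
  SqiIII (AACG, off=1): starts [1, 5, 12, 41, 50, 63, 82, 86, 106, 140] → cuts [2, 6, 13, 42, 51, 64, 83, 87, 107, 141]
  TgoII (CCCAA, off=0): starts [25, 46, 55, 91, 100, 114, 124, 146] → cuts [25, 46, 55, 91, 100, 114, 124, 146]

All cut coordinates (distinct, sorted): [2, 6, 13, 25, 42, 46, 51, 55, 64, 83, 87, 91, 100, 107, 114, 124, 141, 146]

Fragment lengths:
  [0,2): 2 bp
  [2,6): 4 bp
  [6,13): 7 bp
  [13,25): 12 bp
  [25,42): 17 bp
  [42,46): 4 bp
  [46,51): 5 bp
  [51,55): 4 bp
  [55,64): 9 bp
  [64,83): 19 bp
  [83,87): 4 bp
  [87,91): 4 bp
  [91,100): 9 bp
  [100,107): 7 bp
  [107,114): 7 bp
  [114,124): 10 bp
  [124,141): 17 bp
  [141,146): 5 bp
  [146,158): 12 bp

[2,4,4,4,4,4,5,5,7,7,7,9,9,10,12,12,17,17,19]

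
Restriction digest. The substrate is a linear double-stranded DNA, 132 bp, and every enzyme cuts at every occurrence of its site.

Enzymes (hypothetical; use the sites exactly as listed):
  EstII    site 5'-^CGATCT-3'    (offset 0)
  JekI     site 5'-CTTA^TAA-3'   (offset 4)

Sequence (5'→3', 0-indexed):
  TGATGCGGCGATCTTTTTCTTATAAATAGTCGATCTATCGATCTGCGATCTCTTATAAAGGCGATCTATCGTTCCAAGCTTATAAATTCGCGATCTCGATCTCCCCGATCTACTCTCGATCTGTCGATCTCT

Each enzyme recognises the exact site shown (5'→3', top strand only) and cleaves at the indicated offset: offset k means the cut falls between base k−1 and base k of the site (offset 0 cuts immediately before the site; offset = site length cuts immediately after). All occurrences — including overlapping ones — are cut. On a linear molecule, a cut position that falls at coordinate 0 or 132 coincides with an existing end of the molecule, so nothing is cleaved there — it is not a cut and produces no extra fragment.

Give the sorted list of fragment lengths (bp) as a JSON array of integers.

[6,6,7,8,8,8,8,8,8,9,10,11,14,21]

Site scan:
  EstII CGATCT/0: at [8, 30, 38, 45, 61, 90, 96, 105, 116, 124] ⇒ [8, 30, 38, 45, 61, 90, 96, 105, 116, 124]
  JekI CTTATAA/4: at [18, 51, 78] ⇒ [22, 55, 82]

Pooled cuts: [8, 22, 30, 38, 45, 55, 61, 82, 90, 96, 105, 116, 124]

Fragments:
  [0,8): 8 bp
  [8,22): 14 bp
  [22,30): 8 bp
  [30,38): 8 bp
  [38,45): 7 bp
  [45,55): 10 bp
  [55,61): 6 bp
  [61,82): 21 bp
  [82,90): 8 bp
  [90,96): 6 bp
  [96,105): 9 bp
  [105,116): 11 bp
  [116,124): 8 bp
  [124,132): 8 bp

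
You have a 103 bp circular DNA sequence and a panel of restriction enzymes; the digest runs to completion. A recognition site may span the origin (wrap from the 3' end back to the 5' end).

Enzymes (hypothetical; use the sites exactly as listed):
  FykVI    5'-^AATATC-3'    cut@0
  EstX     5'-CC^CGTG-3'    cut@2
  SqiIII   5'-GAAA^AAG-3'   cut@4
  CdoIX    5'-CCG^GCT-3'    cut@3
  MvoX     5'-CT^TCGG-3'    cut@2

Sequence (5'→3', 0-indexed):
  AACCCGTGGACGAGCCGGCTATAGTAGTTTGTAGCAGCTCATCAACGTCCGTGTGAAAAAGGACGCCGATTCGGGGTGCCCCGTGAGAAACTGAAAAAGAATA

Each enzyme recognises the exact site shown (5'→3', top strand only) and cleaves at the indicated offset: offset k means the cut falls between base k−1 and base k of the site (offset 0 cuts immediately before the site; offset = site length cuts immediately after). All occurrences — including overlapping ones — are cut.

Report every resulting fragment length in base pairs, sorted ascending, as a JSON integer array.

Site scan:
  FykVI (AATATC, off=0): no sites
  EstX (CCCGTG, off=2): starts [2, 79] → cuts [4, 81]
  SqiIII (GAAAAAG, off=4): starts [54, 92] → cuts [58, 96]
  CdoIX (CCGGCT, off=3): starts [14] → cuts [17]
  MvoX (CTTCGG, off=2): no sites

All cut coordinates (distinct, sorted): [4, 17, 58, 81, 96]

Fragments:
  4→17: 13 bp
  17→58: 41 bp
  58→81: 23 bp
  81→96: 15 bp
  96→4 (wrap): 103-96+4 = 11 bp

[11,13,15,23,41]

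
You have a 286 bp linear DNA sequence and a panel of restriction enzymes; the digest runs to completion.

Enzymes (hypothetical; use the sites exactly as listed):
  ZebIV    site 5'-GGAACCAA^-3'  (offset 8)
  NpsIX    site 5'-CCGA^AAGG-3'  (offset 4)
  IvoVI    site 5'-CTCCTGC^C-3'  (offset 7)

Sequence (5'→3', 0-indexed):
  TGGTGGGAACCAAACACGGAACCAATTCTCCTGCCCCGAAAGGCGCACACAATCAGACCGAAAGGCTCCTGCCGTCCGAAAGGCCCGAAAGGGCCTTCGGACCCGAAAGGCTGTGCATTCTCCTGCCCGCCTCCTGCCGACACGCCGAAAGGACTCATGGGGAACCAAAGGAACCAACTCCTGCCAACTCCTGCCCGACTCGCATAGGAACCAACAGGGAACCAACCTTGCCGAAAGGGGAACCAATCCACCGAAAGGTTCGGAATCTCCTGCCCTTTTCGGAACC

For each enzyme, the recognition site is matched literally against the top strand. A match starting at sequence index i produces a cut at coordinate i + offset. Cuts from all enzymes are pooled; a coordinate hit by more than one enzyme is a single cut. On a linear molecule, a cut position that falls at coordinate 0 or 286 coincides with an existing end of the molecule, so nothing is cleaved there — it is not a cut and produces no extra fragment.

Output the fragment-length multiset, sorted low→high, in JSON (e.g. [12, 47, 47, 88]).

Site scan:
  ZebIV (GGAACCAA, off=8): starts [5, 17, 160, 169, 206, 217, 238] → cuts [13, 25, 168, 177, 214, 225, 246]
  NpsIX (CCGAAAGG, off=4): starts [35, 57, 75, 84, 102, 144, 230, 250] → cuts [39, 61, 79, 88, 106, 148, 234, 254]
  IvoVI (CTCCTGCC, off=7): starts [27, 65, 119, 130, 177, 187, 266] → cuts [34, 72, 126, 137, 184, 194, 273]

Pooled cuts: [13, 25, 34, 39, 61, 72, 79, 88, 106, 126, 137, 148, 168, 177, 184, 194, 214, 225, 234, 246, 254, 273]

Fragment lengths:
  [0,13): 13 bp
  [13,25): 12 bp
  [25,34): 9 bp
  [34,39): 5 bp
  [39,61): 22 bp
  [61,72): 11 bp
  [72,79): 7 bp
  [79,88): 9 bp
  [88,106): 18 bp
  [106,126): 20 bp
  [126,137): 11 bp
  [137,148): 11 bp
  [148,168): 20 bp
  [168,177): 9 bp
  [177,184): 7 bp
  [184,194): 10 bp
  [194,214): 20 bp
  [214,225): 11 bp
  [225,234): 9 bp
  [234,246): 12 bp
  [246,254): 8 bp
  [254,273): 19 bp
  [273,286): 13 bp

[5,7,7,8,9,9,9,9,10,11,11,11,11,12,12,13,13,18,19,20,20,20,22]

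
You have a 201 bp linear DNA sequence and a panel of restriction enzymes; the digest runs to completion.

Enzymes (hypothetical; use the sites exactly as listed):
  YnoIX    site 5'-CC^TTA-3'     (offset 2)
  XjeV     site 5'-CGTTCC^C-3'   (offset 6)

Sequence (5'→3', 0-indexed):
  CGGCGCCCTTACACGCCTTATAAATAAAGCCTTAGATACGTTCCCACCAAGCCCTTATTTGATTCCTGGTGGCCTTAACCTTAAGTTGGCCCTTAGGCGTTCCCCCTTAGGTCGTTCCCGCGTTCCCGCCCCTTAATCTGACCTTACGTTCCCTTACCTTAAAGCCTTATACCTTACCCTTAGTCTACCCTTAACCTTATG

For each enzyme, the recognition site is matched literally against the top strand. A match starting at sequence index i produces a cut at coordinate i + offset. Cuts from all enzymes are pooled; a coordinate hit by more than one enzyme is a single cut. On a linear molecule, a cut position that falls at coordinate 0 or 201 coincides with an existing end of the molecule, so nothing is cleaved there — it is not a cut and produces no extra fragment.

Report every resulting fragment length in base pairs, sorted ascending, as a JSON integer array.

Site scan:
  YnoIX CCTTA/2: at [6, 15, 29, 52, 72, 78, 90, 104, 130, 141, 151, 156, 164, 171, 177, 188, 194] ⇒ [8, 17, 31, 54, 74, 80, 92, 106, 132, 143, 153, 158, 166, 173, 179, 190, 196]
  XjeV CGTTCCC/6: at [38, 97, 112, 120, 146] ⇒ [44, 103, 118, 126, 152]

Pooled cuts: [8, 17, 31, 44, 54, 74, 80, 92, 103, 106, 118, 126, 132, 143, 152, 153, 158, 166, 173, 179, 190, 196]

Fragments:
  [0,8): 8 bp
  [8,17): 9 bp
  [17,31): 14 bp
  [31,44): 13 bp
  [44,54): 10 bp
  [54,74): 20 bp
  [74,80): 6 bp
  [80,92): 12 bp
  [92,103): 11 bp
  [103,106): 3 bp
  [106,118): 12 bp
  [118,126): 8 bp
  [126,132): 6 bp
  [132,143): 11 bp
  [143,152): 9 bp
  [152,153): 1 bp
  [153,158): 5 bp
  [158,166): 8 bp
  [166,173): 7 bp
  [173,179): 6 bp
  [179,190): 11 bp
  [190,196): 6 bp
  [196,201): 5 bp

[1,3,5,5,6,6,6,6,7,8,8,8,9,9,10,11,11,11,12,12,13,14,20]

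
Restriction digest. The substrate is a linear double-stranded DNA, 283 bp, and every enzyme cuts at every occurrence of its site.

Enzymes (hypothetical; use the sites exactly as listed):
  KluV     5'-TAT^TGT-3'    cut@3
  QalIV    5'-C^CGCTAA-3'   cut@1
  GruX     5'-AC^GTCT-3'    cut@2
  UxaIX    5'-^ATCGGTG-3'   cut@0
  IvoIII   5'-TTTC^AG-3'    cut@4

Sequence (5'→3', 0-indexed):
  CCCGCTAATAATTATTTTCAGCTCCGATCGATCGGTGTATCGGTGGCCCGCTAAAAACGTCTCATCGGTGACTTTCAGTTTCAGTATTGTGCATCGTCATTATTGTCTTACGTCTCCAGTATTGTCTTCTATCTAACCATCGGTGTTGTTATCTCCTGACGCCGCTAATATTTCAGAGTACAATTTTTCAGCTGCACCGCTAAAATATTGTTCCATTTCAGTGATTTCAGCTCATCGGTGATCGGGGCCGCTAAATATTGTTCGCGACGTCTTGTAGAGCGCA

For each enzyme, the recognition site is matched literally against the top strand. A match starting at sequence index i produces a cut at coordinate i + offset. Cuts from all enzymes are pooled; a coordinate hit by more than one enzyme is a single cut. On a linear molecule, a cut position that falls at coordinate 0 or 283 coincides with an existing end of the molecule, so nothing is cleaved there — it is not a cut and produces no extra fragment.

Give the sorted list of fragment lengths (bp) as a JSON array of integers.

Scan for sites:
  KluV (TATTGT, off=3): starts [84, 100, 119, 205, 255] → cuts [87, 103, 122, 208, 258]
  QalIV (CCGCTAA, off=1): starts [1, 47, 161, 196, 247] → cuts [2, 48, 162, 197, 248]
  GruX (ACGTCT, off=2): starts [56, 109, 266] → cuts [58, 111, 268]
  UxaIX (ATCGGTG, off=0): starts [30, 38, 63, 138, 233] → cuts [30, 38, 63, 138, 233]
  IvoIII (TTTCAG, off=4): starts [15, 72, 78, 170, 185, 215, 224] → cuts [19, 76, 82, 174, 189, 219, 228]

All cut coordinates (distinct, sorted): [2, 19, 30, 38, 48, 58, 63, 76, 82, 87, 103, 111, 122, 138, 162, 174, 189, 197, 208, 219, 228, 233, 248, 258, 268]

Fragments:
  [0,2): 2 bp
  [2,19): 17 bp
  [19,30): 11 bp
  [30,38): 8 bp
  [38,48): 10 bp
  [48,58): 10 bp
  [58,63): 5 bp
  [63,76): 13 bp
  [76,82): 6 bp
  [82,87): 5 bp
  [87,103): 16 bp
  [103,111): 8 bp
  [111,122): 11 bp
  [122,138): 16 bp
  [138,162): 24 bp
  [162,174): 12 bp
  [174,189): 15 bp
  [189,197): 8 bp
  [197,208): 11 bp
  [208,219): 11 bp
  [219,228): 9 bp
  [228,233): 5 bp
  [233,248): 15 bp
  [248,258): 10 bp
  [258,268): 10 bp
  [268,283): 15 bp

[2,5,5,5,6,8,8,8,9,10,10,10,10,11,11,11,11,12,13,15,15,15,16,16,17,24]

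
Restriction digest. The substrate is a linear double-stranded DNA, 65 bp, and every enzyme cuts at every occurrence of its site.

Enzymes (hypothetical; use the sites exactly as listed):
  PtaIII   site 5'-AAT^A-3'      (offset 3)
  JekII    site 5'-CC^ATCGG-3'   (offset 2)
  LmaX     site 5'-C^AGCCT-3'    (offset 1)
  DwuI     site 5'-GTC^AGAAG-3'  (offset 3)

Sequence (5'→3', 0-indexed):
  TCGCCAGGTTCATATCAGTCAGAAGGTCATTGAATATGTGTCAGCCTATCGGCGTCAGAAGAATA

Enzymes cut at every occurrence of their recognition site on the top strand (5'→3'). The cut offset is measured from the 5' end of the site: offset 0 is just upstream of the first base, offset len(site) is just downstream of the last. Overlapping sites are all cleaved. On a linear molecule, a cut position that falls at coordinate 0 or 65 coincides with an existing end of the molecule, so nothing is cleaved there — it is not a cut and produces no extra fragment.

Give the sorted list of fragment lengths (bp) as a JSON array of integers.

[1,7,8,14,15,20]

Site scan:
  PtaIII AATA/3: at [32, 61] ⇒ [35, 64]
  JekII (CCATCGG, off=2): no sites
  LmaX CAGCCT/1: at [41] ⇒ [42]
  DwuI GTCAGAAG/3: at [17, 53] ⇒ [20, 56]

All cut coordinates (distinct, sorted): [20, 35, 42, 56, 64]

Fragments:
  [0,20): 20 bp
  [20,35): 15 bp
  [35,42): 7 bp
  [42,56): 14 bp
  [56,64): 8 bp
  [64,65): 1 bp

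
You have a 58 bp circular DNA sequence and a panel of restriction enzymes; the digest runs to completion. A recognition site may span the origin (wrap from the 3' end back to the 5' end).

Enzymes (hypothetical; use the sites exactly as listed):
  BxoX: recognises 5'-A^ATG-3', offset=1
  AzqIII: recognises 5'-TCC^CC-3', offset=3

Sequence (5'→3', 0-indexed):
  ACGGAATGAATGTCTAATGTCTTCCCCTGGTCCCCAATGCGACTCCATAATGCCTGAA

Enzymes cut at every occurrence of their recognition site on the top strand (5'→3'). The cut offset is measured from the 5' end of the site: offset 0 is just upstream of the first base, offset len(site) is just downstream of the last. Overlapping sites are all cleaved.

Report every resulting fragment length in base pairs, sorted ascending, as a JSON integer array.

Per-enzyme occurrences:
  BxoX (AATG, off=1): starts [4, 8, 15, 35, 48] → cuts [5, 9, 16, 36, 49]
  AzqIII (TCCCC, off=3): starts [22, 30] → cuts [25, 33]

Pooled cuts: [5, 9, 16, 25, 33, 36, 49]

Fragments:
  5→9: 4 bp
  9→16: 7 bp
  16→25: 9 bp
  25→33: 8 bp
  33→36: 3 bp
  36→49: 13 bp
  49→5 (wrap): 58-49+5 = 14 bp

[3,4,7,8,9,13,14]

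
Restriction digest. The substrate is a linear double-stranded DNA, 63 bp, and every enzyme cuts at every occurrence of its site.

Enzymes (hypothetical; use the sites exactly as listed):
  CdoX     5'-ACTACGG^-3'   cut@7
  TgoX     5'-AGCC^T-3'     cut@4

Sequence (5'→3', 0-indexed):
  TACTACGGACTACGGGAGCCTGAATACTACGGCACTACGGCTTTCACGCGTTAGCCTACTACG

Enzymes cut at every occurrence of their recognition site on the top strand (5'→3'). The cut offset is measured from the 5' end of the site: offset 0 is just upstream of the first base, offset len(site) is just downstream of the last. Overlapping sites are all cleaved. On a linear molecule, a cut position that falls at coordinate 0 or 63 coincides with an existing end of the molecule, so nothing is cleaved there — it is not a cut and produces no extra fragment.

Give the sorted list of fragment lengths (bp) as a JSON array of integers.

[5,7,7,8,8,12,16]

Site scan:
  CdoX ACTACGG/7: at [1, 8, 25, 33] ⇒ [8, 15, 32, 40]
  TgoX AGCCT/4: at [16, 52] ⇒ [20, 56]

All cut coordinates (distinct, sorted): [8, 15, 20, 32, 40, 56]

Fragments:
  [0,8): 8 bp
  [8,15): 7 bp
  [15,20): 5 bp
  [20,32): 12 bp
  [32,40): 8 bp
  [40,56): 16 bp
  [56,63): 7 bp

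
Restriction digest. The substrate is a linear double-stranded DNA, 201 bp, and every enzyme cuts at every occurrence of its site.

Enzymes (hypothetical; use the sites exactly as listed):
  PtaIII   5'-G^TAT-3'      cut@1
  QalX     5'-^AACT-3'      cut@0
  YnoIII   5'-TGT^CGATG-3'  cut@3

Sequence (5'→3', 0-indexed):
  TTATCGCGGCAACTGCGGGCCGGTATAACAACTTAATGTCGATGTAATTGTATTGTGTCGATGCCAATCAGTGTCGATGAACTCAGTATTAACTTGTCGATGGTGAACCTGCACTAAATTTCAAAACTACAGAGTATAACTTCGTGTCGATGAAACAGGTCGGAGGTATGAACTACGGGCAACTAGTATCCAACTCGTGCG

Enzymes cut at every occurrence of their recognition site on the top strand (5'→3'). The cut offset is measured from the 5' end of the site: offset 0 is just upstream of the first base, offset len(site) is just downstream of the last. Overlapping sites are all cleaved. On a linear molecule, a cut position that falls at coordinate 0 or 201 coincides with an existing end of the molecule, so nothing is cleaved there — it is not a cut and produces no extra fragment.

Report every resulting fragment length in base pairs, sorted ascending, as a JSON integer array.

[3,4,4,5,5,6,6,7,7,8,10,10,10,10,10,10,11,13,16,19,27]

Per-enzyme occurrences:
  PtaIII (GTAT, off=1): starts [22, 49, 85, 133, 165, 185] → cuts [23, 50, 86, 134, 166, 186]
  QalX (AACT, off=0): starts [10, 29, 79, 90, 124, 137, 170, 180, 191] → cuts [10, 29, 79, 90, 124, 137, 170, 180, 191]
  YnoIII (TGTCGATG, off=3): starts [36, 55, 71, 94, 144] → cuts [39, 58, 74, 97, 147]

All cut coordinates (distinct, sorted): [10, 23, 29, 39, 50, 58, 74, 79, 86, 90, 97, 124, 134, 137, 147, 166, 170, 180, 186, 191]

Fragment lengths:
  [0,10): 10 bp
  [10,23): 13 bp
  [23,29): 6 bp
  [29,39): 10 bp
  [39,50): 11 bp
  [50,58): 8 bp
  [58,74): 16 bp
  [74,79): 5 bp
  [79,86): 7 bp
  [86,90): 4 bp
  [90,97): 7 bp
  [97,124): 27 bp
  [124,134): 10 bp
  [134,137): 3 bp
  [137,147): 10 bp
  [147,166): 19 bp
  [166,170): 4 bp
  [170,180): 10 bp
  [180,186): 6 bp
  [186,191): 5 bp
  [191,201): 10 bp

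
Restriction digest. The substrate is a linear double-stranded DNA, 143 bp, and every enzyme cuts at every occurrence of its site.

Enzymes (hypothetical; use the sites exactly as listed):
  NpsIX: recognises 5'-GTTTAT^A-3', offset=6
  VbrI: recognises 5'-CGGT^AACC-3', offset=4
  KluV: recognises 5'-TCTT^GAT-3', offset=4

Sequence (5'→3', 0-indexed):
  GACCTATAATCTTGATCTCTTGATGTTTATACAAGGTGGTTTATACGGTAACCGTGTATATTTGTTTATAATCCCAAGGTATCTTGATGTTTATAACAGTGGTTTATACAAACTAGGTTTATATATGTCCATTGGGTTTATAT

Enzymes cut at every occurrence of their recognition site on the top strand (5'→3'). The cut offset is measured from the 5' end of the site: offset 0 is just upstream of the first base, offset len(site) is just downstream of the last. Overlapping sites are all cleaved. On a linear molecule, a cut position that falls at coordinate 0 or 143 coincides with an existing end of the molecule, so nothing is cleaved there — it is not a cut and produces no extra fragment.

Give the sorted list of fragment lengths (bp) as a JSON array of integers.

[2,5,8,9,9,13,13,14,15,16,19,20]

Scan for sites:
  NpsIX (GTTTATA, off=6): starts [24, 38, 63, 88, 101, 116, 135] → cuts [30, 44, 69, 94, 107, 122, 141]
  VbrI (CGGTAACC, off=4): starts [45] → cuts [49]
  KluV (TCTTGAT, off=4): starts [9, 17, 81] → cuts [13, 21, 85]

Pooled cuts: [13, 21, 30, 44, 49, 69, 85, 94, 107, 122, 141]

Fragments:
  [0,13): 13 bp
  [13,21): 8 bp
  [21,30): 9 bp
  [30,44): 14 bp
  [44,49): 5 bp
  [49,69): 20 bp
  [69,85): 16 bp
  [85,94): 9 bp
  [94,107): 13 bp
  [107,122): 15 bp
  [122,141): 19 bp
  [141,143): 2 bp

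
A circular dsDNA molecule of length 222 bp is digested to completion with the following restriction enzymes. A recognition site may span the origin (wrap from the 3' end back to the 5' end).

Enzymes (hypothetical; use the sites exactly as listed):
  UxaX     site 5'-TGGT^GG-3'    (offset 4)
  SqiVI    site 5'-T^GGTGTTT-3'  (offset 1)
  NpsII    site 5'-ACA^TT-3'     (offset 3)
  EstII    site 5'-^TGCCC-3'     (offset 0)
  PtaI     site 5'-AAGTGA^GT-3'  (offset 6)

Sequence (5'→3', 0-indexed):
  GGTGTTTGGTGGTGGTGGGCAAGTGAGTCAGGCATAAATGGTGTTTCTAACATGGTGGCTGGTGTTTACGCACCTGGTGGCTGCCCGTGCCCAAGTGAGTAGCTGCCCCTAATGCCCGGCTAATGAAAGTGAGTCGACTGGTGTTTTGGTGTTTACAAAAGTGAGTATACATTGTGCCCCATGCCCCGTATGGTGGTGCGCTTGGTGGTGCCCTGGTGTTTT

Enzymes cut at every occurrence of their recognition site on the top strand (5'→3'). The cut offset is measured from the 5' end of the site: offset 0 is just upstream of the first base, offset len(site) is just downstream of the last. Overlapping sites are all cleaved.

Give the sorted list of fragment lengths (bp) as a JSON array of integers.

Per-enzyme occurrences:
  UxaX (TGGTGG, off=4): starts [6, 9, 12, 52, 74, 190, 202] → cuts [10, 13, 16, 56, 78, 194, 206]
  SqiVI (TGGTGTTT, off=1): starts [38, 59, 138, 146, 213, 221] → cuts [0, 39, 60, 139, 147, 214]
  NpsII (ACATT, off=3): starts [168] → cuts [171]
  EstII (TGCCC, off=0): starts [81, 87, 103, 112, 174, 181, 208] → cuts [81, 87, 103, 112, 174, 181, 208]
  PtaI (AAGTGAGT, off=6): starts [20, 92, 126, 158] → cuts [26, 98, 132, 164]

All cut coordinates (distinct, sorted): [0, 10, 13, 16, 26, 39, 56, 60, 78, 81, 87, 98, 103, 112, 132, 139, 147, 164, 171, 174, 181, 194, 206, 208, 214]

Fragment lengths:
  0→10: 10 bp
  10→13: 3 bp
  13→16: 3 bp
  16→26: 10 bp
  26→39: 13 bp
  39→56: 17 bp
  56→60: 4 bp
  60→78: 18 bp
  78→81: 3 bp
  81→87: 6 bp
  87→98: 11 bp
  98→103: 5 bp
  103→112: 9 bp
  112→132: 20 bp
  132→139: 7 bp
  139→147: 8 bp
  147→164: 17 bp
  164→171: 7 bp
  171→174: 3 bp
  174→181: 7 bp
  181→194: 13 bp
  194→206: 12 bp
  206→208: 2 bp
  208→214: 6 bp
  214→0 (wrap): 222-214+0 = 8 bp

[2,3,3,3,3,4,5,6,6,7,7,7,8,8,9,10,10,11,12,13,13,17,17,18,20]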